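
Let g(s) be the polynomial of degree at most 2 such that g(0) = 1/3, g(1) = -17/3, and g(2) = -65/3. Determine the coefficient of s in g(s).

-1

Write g(s) = as^2 + bs + c. Substituting each data point gives a linear system:
  c = 1/3
  a + b + c = -17/3
  4a + 2b + c = -65/3
Solving the system yields a = -5, b = -1, c = 1/3.
So g(s) = -5s² - s + 1/3.
The coefficient of s is -1.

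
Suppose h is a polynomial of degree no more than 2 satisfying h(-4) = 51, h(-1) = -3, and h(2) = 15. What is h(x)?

h(x) = 4x^2 + 2x - 5

Using the Lagrange interpolation formula with nodes -4, -1, 2:
  L_0(x) = (x + 1)(x - 2) / 18
  L_1(x) = (x + 4)(x - 2) / -9
  L_2(x) = (x + 4)(x + 1) / 18
Then h(x) = 51·L_0(x) - 3·L_1(x) + 15·L_2(x).
Expanding and collecting terms gives h(x) = 4x^2 + 2x - 5.
Check: h(-4) = 51. ✓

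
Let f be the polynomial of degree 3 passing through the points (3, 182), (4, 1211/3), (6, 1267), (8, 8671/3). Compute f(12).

9377

Using the Lagrange interpolation formula with nodes 3, 4, 6, 8:
  L_0(t) = (t - 4)(t - 6)(t - 8) / -15
  L_1(t) = (t - 3)(t - 6)(t - 8) / 8
  L_2(t) = (t - 3)(t - 4)(t - 8) / -12
  L_3(t) = (t - 3)(t - 4)(t - 6) / 40
Then f(t) = 182·L_0(t) + 1211/3·L_1(t) + 1267·L_2(t) + 8671/3·L_3(t).
Expanding and collecting terms gives f(t) = 5t³ + 5t² + (5/3)t - 3.
Evaluating at t = 12: f(12) = 9377.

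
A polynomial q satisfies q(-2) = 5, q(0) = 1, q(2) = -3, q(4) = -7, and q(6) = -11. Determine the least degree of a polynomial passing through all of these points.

Forward differences of the values at s = -2, 0, 2, 4, 6:
  q  : 5  1  -3  -7  -11
  Δ  : -4  -4  -4  -4
  Δ^2: 0  0  0
  Δ^3: 0  0
  Δ^4: 0
The first differences are constant (-4) and nonzero, while all higher differences vanish, so the minimal degree is 1.

1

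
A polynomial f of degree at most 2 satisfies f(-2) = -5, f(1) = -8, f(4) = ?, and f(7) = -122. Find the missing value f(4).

The 3 known points determine the degree-2 polynomial uniquely.
Write f(t) = at^2 + bt + c. Substituting each data point gives a linear system:
  4a - 2b + c = -5
  a + b + c = -8
  49a + 7b + c = -122
Solving the system yields a = -2, b = -3, c = -3.
So f(t) = -2t^2 - 3t - 3.
Then f(4) = -47.

-47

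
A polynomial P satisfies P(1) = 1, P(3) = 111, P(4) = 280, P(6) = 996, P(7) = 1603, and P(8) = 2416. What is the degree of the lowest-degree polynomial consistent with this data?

3

Divided differences on the nodes 1, 3, 4, 6, 7, 8:
  order 0: 1  111  280  996  1603  2416
  order 1: 55  169  358  607  813
  order 2: 38  63  83  103
  order 3: 5  5  5
  order 4: 0  0
  order 5: 0
The order-3 divided differences are all 5 (nonzero) and every higher order vanishes, so the data lies on a polynomial of degree exactly 3.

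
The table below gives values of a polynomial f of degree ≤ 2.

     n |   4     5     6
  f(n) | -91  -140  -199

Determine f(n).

f(n) = -5n^2 - 4n + 5

Write f(n) = an^2 + bn + c. Substituting each data point gives a linear system:
  16a + 4b + c = -91
  25a + 5b + c = -140
  36a + 6b + c = -199
Solving the system yields a = -5, b = -4, c = 5.
So f(n) = -5n^2 - 4n + 5.
Check: f(5) = -140. ✓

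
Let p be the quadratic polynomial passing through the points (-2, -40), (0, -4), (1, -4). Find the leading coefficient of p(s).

-6

Write p(s) = as^2 + bs + c. Substituting each data point gives a linear system:
  4a - 2b + c = -40
  c = -4
  a + b + c = -4
Solving the system yields a = -6, b = 6, c = -4.
So p(s) = -6s^2 + 6s - 4.
The leading coefficient is -6.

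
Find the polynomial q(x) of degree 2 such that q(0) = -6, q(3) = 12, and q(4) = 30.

q(x) = 3x^2 - 3x - 6

Using the Lagrange interpolation formula with nodes 0, 3, 4:
  L_0(x) = (x - 3)(x - 4) / 12
  L_1(x) = x(x - 4) / -3
  L_2(x) = x(x - 3) / 4
Then q(x) = -6·L_0(x) + 12·L_1(x) + 30·L_2(x).
Expanding and collecting terms gives q(x) = 3x^2 - 3x - 6.
Check: q(0) = -6. ✓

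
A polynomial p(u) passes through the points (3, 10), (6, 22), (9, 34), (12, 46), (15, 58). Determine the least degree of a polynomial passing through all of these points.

1

Forward differences of the values at u = 3, 6, 9, 12, 15:
  p  : 10  22  34  46  58
  Δ  : 12  12  12  12
  Δ^2: 0  0  0
  Δ^3: 0  0
  Δ^4: 0
The first differences are constant (12) and nonzero, while all higher differences vanish, so the minimal degree is 1.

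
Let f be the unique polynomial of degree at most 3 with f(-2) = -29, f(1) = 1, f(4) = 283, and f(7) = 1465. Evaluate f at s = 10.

4195

Forward differences of the values at s = -2, 1, 4, 7:
  f  : -29  1  283  1465
  Δ  : 30  282  1182
  Δ^2: 252  900
  Δ^3: 648
The third differences are constant, confirming degree 3.
Interpolating (Newton forward form) and evaluating at s = 10 gives f(10) = 4195.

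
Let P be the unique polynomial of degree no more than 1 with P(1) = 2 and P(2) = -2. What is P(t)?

P(t) = -4t + 6

Write P(t) = at + b. Substituting each data point gives a linear system:
  a + b = 2
  2a + b = -2
Solving the system yields a = -4, b = 6.
So P(t) = -4t + 6.
Check: P(2) = -2. ✓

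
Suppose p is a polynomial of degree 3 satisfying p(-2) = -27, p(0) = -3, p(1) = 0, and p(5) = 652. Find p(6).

1125

Using the Lagrange interpolation formula with nodes -2, 0, 1, 5:
  L_0(u) = u(u - 1)(u - 5) / -42
  L_1(u) = (u + 2)(u - 1)(u - 5) / 10
  L_2(u) = (u + 2)u(u - 5) / -12
  L_3(u) = (u + 2)u(u - 1) / 140
Then p(u) = -27·L_0(u) - 3·L_1(u) + 0·L_2(u) + 652·L_3(u).
Expanding and collecting terms gives p(u) = 5u^3 + 2u^2 - 4u - 3.
Evaluating at u = 6: p(6) = 1125.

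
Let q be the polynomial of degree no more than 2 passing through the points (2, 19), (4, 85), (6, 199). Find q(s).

Using the Lagrange interpolation formula with nodes 2, 4, 6:
  L_0(s) = (s - 4)(s - 6) / 8
  L_1(s) = (s - 2)(s - 6) / -4
  L_2(s) = (s - 2)(s - 4) / 8
Then q(s) = 19·L_0(s) + 85·L_1(s) + 199·L_2(s).
Expanding and collecting terms gives q(s) = 6s² - 3s + 1.
Check: q(6) = 199. ✓

q(s) = 6s^2 - 3s + 1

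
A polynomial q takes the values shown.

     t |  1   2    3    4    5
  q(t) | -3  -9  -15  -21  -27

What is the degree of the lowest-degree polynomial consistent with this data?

1

Forward differences of the values at t = 1, 2, 3, 4, 5:
  q  : -3  -9  -15  -21  -27
  Δ  : -6  -6  -6  -6
  Δ^2: 0  0  0
  Δ^3: 0  0
  Δ^4: 0
The first differences are constant (-6) and nonzero, while all higher differences vanish, so the minimal degree is 1.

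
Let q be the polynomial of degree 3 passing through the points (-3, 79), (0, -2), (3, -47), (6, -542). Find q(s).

q(s) = -3s^3 + 2s^2 + 6s - 2

Write q(s) = as^3 + bs^2 + cs + d. Substituting each data point gives a linear system:
  -27a + 9b - 3c + d = 79
  d = -2
  27a + 9b + 3c + d = -47
  216a + 36b + 6c + d = -542
Solving the system yields a = -3, b = 2, c = 6, d = -2.
So q(s) = -3s³ + 2s² + 6s - 2.
Check: q(3) = -47. ✓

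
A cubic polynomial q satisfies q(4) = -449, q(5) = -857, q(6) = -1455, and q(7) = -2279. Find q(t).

Using the Lagrange interpolation formula with nodes 4, 5, 6, 7:
  L_0(t) = (t - 5)(t - 6)(t - 7) / -6
  L_1(t) = (t - 4)(t - 6)(t - 7) / 2
  L_2(t) = (t - 4)(t - 5)(t - 7) / -2
  L_3(t) = (t - 4)(t - 5)(t - 6) / 6
Then q(t) = -449·L_0(t) - 857·L_1(t) - 1455·L_2(t) - 2279·L_3(t).
Expanding and collecting terms gives q(t) = -6t³ - 5t² + 3t + 3.
Check: q(5) = -857. ✓

q(t) = -6t^3 - 5t^2 + 3t + 3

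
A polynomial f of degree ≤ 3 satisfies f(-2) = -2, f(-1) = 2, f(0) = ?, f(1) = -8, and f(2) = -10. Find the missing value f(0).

-2

On equispaced nodes a degree-3 polynomial has vanishing fourth forward difference, so
  f(-2) - 4·f(-1) + 6·f(0) - 4·f(1) + f(2) = 0.
Substituting the known values and solving for f(0):
  6·f(0) = -12
  f(0) = -2.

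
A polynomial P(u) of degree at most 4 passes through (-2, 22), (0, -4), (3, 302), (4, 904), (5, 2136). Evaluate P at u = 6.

Write P(u) = au^4 + bu^3 + cu^2 + du + e. Substituting each data point gives a linear system:
  16a - 8b + 4c - 2d + e = 22
  e = -4
  81a + 27b + 9c + 3d + e = 302
  256a + 64b + 16c + 4d + e = 904
  625a + 125b + 25c + 5d + e = 2136
Solving the system yields a = 3, b = 2, c = 0, d = 3, e = -4.
So P(u) = 3u^4 + 2u^3 + 3u - 4.
Then P(6) = 4334.

4334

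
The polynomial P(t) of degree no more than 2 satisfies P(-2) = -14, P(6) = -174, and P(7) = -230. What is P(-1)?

-6

Using the Lagrange interpolation formula with nodes -2, 6, 7:
  L_0(t) = (t - 6)(t - 7) / 72
  L_1(t) = (t + 2)(t - 7) / -8
  L_2(t) = (t + 2)(t - 6) / 9
Then P(t) = -14·L_0(t) - 174·L_1(t) - 230·L_2(t).
Expanding and collecting terms gives P(t) = -4t^2 - 4t - 6.
Evaluating at t = -1: P(-1) = -6.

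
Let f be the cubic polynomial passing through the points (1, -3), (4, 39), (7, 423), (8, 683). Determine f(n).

f(n) = 2n^3 - 5n^2 - 3n + 3

Using the Lagrange interpolation formula with nodes 1, 4, 7, 8:
  L_0(n) = (n - 4)(n - 7)(n - 8) / -126
  L_1(n) = (n - 1)(n - 7)(n - 8) / 36
  L_2(n) = (n - 1)(n - 4)(n - 8) / -18
  L_3(n) = (n - 1)(n - 4)(n - 7) / 28
Then f(n) = -3·L_0(n) + 39·L_1(n) + 423·L_2(n) + 683·L_3(n).
Expanding and collecting terms gives f(n) = 2n^3 - 5n^2 - 3n + 3.
Check: f(4) = 39. ✓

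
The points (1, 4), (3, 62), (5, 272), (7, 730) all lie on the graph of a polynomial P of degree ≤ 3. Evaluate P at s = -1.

Forward differences of the values at s = 1, 3, 5, 7:
  P  : 4  62  272  730
  Δ  : 58  210  458
  Δ^2: 152  248
  Δ^3: 96
The third differences are constant, confirming degree 3.
Interpolating (Newton forward form) and evaluating at s = -1 gives P(-1) = 2.

2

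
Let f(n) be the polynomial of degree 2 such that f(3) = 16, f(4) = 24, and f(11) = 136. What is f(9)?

94

Write f(n) = an^2 + bn + c. Substituting each data point gives a linear system:
  9a + 3b + c = 16
  16a + 4b + c = 24
  121a + 11b + c = 136
Solving the system yields a = 1, b = 1, c = 4.
So f(n) = n^2 + n + 4.
Then f(9) = 94.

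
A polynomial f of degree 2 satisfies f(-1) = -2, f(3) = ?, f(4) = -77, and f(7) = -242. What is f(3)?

-42

The 3 known points determine the degree-2 polynomial uniquely.
Write f(t) = at^2 + bt + c. Substituting each data point gives a linear system:
  a - b + c = -2
  16a + 4b + c = -77
  49a + 7b + c = -242
Solving the system yields a = -5, b = 0, c = 3.
So f(t) = -5t^2 + 3.
Then f(3) = -42.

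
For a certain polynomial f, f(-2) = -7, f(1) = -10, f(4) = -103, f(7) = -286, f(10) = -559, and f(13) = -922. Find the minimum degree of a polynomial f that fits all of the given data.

Forward differences of the values at x = -2, 1, 4, 7, 10, 13:
  f  : -7  -10  -103  -286  -559  -922
  Δ  : -3  -93  -183  -273  -363
  Δ^2: -90  -90  -90  -90
  Δ^3: 0  0  0
  Δ^4: 0  0
  Δ^5: 0
The second differences are constant (-90) and nonzero, while all higher differences vanish, so the minimal degree is 2.

2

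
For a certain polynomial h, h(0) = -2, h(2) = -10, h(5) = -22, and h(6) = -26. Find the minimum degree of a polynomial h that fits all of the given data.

1

Divided differences on the nodes 0, 2, 5, 6:
  order 0: -2  -10  -22  -26
  order 1: -4  -4  -4
  order 2: 0  0
  order 3: 0
The order-1 divided differences are all -4 (nonzero) and every higher order vanishes, so the data lies on a polynomial of degree exactly 1.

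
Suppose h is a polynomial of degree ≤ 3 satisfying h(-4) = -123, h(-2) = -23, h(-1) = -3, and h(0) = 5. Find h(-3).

-61

Using the Lagrange interpolation formula with nodes -4, -2, -1, 0:
  L_0(t) = (t + 2)(t + 1)t / -24
  L_1(t) = (t + 4)(t + 1)t / 4
  L_2(t) = (t + 4)(t + 2)t / -3
  L_3(t) = (t + 4)(t + 2)(t + 1) / 8
Then h(t) = -123·L_0(t) - 23·L_1(t) - 3·L_2(t) + 5·L_3(t).
Expanding and collecting terms gives h(t) = t³ - 3t² + 4t + 5.
Evaluating at t = -3: h(-3) = -61.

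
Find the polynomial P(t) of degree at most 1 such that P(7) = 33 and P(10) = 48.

Write P(t) = at + b. Substituting each data point gives a linear system:
  7a + b = 33
  10a + b = 48
Solving the system yields a = 5, b = -2.
So P(t) = 5t - 2.
Check: P(7) = 33. ✓

P(t) = 5t - 2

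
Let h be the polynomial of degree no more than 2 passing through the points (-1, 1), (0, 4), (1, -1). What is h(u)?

Write h(u) = au^2 + bu + c. Substituting each data point gives a linear system:
  a - b + c = 1
  c = 4
  a + b + c = -1
Solving the system yields a = -4, b = -1, c = 4.
So h(u) = -4u^2 - u + 4.
Check: h(-1) = 1. ✓

h(u) = -4u^2 - u + 4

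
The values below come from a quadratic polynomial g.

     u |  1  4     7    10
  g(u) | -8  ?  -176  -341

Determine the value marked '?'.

On equispaced nodes a degree-2 polynomial has vanishing third forward difference, so
  - g(1) + 3·g(4) - 3·g(7) + g(10) = 0.
Substituting the known values and solving for g(4):
  3·g(4) = -195
  g(4) = -65.

-65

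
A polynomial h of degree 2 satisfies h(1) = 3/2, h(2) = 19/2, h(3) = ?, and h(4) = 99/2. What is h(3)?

51/2

On equispaced nodes a degree-2 polynomial has vanishing third forward difference, so
  - h(1) + 3·h(2) - 3·h(3) + h(4) = 0.
Substituting the known values and solving for h(3):
  -3·h(3) = -153/2
  h(3) = 51/2.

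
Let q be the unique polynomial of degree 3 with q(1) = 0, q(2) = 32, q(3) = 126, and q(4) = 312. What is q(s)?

Write q(s) = as^3 + bs^2 + cs + d. Substituting each data point gives a linear system:
  a + b + c + d = 0
  8a + 4b + 2c + d = 32
  27a + 9b + 3c + d = 126
  64a + 16b + 4c + d = 312
Solving the system yields a = 5, b = 1, c = -6, d = 0.
So q(s) = 5s^3 + s^2 - 6s.
Check: q(2) = 32. ✓

q(s) = 5s^3 + s^2 - 6s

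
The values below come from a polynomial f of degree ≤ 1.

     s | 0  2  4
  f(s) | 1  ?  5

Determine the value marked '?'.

3

On equispaced nodes a degree-1 polynomial has vanishing second forward difference, so
  f(0) - 2·f(2) + f(4) = 0.
Substituting the known values and solving for f(2):
  -2·f(2) = -6
  f(2) = 3.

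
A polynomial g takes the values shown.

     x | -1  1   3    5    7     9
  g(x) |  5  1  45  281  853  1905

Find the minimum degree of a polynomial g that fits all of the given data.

3

Forward differences of the values at x = -1, 1, 3, 5, 7, 9:
  g  : 5  1  45  281  853  1905
  Δ  : -4  44  236  572  1052
  Δ^2: 48  192  336  480
  Δ^3: 144  144  144
  Δ^4: 0  0
  Δ^5: 0
The third differences are constant (144) and nonzero, while all higher differences vanish, so the minimal degree is 3.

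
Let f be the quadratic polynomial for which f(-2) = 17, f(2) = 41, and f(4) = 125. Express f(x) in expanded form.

Write f(x) = ax^2 + bx + c. Substituting each data point gives a linear system:
  4a - 2b + c = 17
  4a + 2b + c = 41
  16a + 4b + c = 125
Solving the system yields a = 6, b = 6, c = 5.
So f(x) = 6x^2 + 6x + 5.
Check: f(2) = 41. ✓

f(x) = 6x^2 + 6x + 5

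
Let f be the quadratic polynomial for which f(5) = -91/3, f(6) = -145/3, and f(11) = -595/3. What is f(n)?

f(n) = -2n^2 + 4n - 1/3

Write f(n) = an^2 + bn + c. Substituting each data point gives a linear system:
  25a + 5b + c = -91/3
  36a + 6b + c = -145/3
  121a + 11b + c = -595/3
Solving the system yields a = -2, b = 4, c = -1/3.
So f(n) = -2n^2 + 4n - 1/3.
Check: f(6) = -145/3. ✓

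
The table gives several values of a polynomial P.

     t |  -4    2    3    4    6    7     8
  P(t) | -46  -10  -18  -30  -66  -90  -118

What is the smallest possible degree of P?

2

Divided differences on the nodes -4, 2, 3, 4, 6, 7, 8:
  order 0: -46  -10  -18  -30  -66  -90  -118
  order 1: 6  -8  -12  -18  -24  -28
  order 2: -2  -2  -2  -2  -2
  order 3: 0  0  0  0
  order 4: 0  0  0
  order 5: 0  0
  order 6: 0
The order-2 divided differences are all -2 (nonzero) and every higher order vanishes, so the data lies on a polynomial of degree exactly 2.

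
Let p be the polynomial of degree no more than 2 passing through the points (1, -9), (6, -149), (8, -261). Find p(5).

Write p(t) = at^2 + bt + c. Substituting each data point gives a linear system:
  a + b + c = -9
  36a + 6b + c = -149
  64a + 8b + c = -261
Solving the system yields a = -4, b = 0, c = -5.
So p(t) = -4t² - 5.
Then p(5) = -105.

-105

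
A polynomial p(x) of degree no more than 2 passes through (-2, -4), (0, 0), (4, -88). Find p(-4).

-40

Using the Lagrange interpolation formula with nodes -2, 0, 4:
  L_0(x) = x(x - 4) / 12
  L_1(x) = (x + 2)(x - 4) / -8
  L_2(x) = (x + 2)x / 24
Then p(x) = -4·L_0(x) + 0·L_1(x) - 88·L_2(x).
Expanding and collecting terms gives p(x) = -4x^2 - 6x.
Evaluating at x = -4: p(-4) = -40.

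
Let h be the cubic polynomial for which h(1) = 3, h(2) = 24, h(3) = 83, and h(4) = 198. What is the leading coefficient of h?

Write h(t) = at^3 + bt^2 + ct + d. Substituting each data point gives a linear system:
  a + b + c + d = 3
  8a + 4b + 2c + d = 24
  27a + 9b + 3c + d = 83
  64a + 16b + 4c + d = 198
Solving the system yields a = 3, b = 1, c = -3, d = 2.
So h(t) = 3t^3 + t^2 - 3t + 2.
The leading coefficient is 3.

3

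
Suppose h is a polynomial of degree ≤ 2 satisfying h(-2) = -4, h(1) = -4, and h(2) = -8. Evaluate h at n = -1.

Write h(n) = an^2 + bn + c. Substituting each data point gives a linear system:
  4a - 2b + c = -4
  a + b + c = -4
  4a + 2b + c = -8
Solving the system yields a = -1, b = -1, c = -2.
So h(n) = -n² - n - 2.
Then h(-1) = -2.

-2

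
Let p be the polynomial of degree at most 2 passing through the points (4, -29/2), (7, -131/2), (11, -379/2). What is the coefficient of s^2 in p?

Write p(s) = as^2 + bs + c. Substituting each data point gives a linear system:
  16a + 4b + c = -29/2
  49a + 7b + c = -131/2
  121a + 11b + c = -379/2
Solving the system yields a = -2, b = 5, c = -5/2.
So p(s) = -2s² + 5s - 5/2.
The leading coefficient is -2.

-2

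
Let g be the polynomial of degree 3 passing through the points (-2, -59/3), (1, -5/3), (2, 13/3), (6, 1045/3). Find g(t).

g(t) = 2t^3 - 2t^2 - 2t + 1/3

Using the Lagrange interpolation formula with nodes -2, 1, 2, 6:
  L_0(t) = (t - 1)(t - 2)(t - 6) / -96
  L_1(t) = (t + 2)(t - 2)(t - 6) / 15
  L_2(t) = (t + 2)(t - 1)(t - 6) / -16
  L_3(t) = (t + 2)(t - 1)(t - 2) / 160
Then g(t) = -59/3·L_0(t) - 5/3·L_1(t) + 13/3·L_2(t) + 1045/3·L_3(t).
Expanding and collecting terms gives g(t) = 2t³ - 2t² - 2t + 1/3.
Check: g(1) = -5/3. ✓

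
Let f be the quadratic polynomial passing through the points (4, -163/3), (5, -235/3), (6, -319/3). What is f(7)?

-415/3

Forward differences of the values at n = 4, 5, 6:
  f  : -163/3  -235/3  -319/3
  Δ  : -24  -28
  Δ^2: -4
The second differences are constant, confirming degree 2.
Interpolating (Newton forward form) and evaluating at n = 7 gives f(7) = -415/3.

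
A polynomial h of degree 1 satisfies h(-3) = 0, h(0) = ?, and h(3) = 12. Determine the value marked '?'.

6

The 2 known points determine the degree-1 polynomial uniquely.
Write h(u) = au + b. Substituting each data point gives a linear system:
  -3a + b = 0
  3a + b = 12
Solving the system yields a = 2, b = 6.
So h(u) = 2u + 6.
Then h(0) = 6.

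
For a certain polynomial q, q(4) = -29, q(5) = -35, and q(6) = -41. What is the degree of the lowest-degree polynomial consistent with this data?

Forward differences of the values at x = 4, 5, 6:
  q  : -29  -35  -41
  Δ  : -6  -6
  Δ^2: 0
The first differences are constant (-6) and nonzero, while all higher differences vanish, so the minimal degree is 1.

1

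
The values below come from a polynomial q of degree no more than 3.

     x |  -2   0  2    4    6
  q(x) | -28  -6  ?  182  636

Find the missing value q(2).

16

On equispaced nodes a degree-3 polynomial has vanishing fourth forward difference, so
  q(-2) - 4·q(0) + 6·q(2) - 4·q(4) + q(6) = 0.
Substituting the known values and solving for q(2):
  6·q(2) = 96
  q(2) = 16.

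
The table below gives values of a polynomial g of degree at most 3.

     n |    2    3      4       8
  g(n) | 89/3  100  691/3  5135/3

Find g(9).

2412

Using the Lagrange interpolation formula with nodes 2, 3, 4, 8:
  L_0(n) = (n - 3)(n - 4)(n - 8) / -12
  L_1(n) = (n - 2)(n - 4)(n - 8) / 5
  L_2(n) = (n - 2)(n - 3)(n - 8) / -8
  L_3(n) = (n - 2)(n - 3)(n - 4) / 120
Then g(n) = 89/3·L_0(n) + 100·L_1(n) + 691/3·L_2(n) + 5135/3·L_3(n).
Expanding and collecting terms gives g(n) = 3n^3 + 3n^2 - (5/3)n - 3.
Evaluating at n = 9: g(9) = 2412.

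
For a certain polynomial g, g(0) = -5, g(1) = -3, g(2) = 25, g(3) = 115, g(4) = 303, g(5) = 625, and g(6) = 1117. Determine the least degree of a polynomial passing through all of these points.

3

Forward differences of the values at u = 0, 1, 2, 3, 4, 5, 6:
  g  : -5  -3  25  115  303  625  1117
  Δ  : 2  28  90  188  322  492
  Δ^2: 26  62  98  134  170
  Δ^3: 36  36  36  36
  Δ^4: 0  0  0
  Δ^5: 0  0
  Δ^6: 0
The third differences are constant (36) and nonzero, while all higher differences vanish, so the minimal degree is 3.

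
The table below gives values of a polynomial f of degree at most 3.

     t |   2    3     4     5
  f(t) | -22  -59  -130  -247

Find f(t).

f(t) = -2t^3 + t^2 - 4t - 2

Using the Lagrange interpolation formula with nodes 2, 3, 4, 5:
  L_0(t) = (t - 3)(t - 4)(t - 5) / -6
  L_1(t) = (t - 2)(t - 4)(t - 5) / 2
  L_2(t) = (t - 2)(t - 3)(t - 5) / -2
  L_3(t) = (t - 2)(t - 3)(t - 4) / 6
Then f(t) = -22·L_0(t) - 59·L_1(t) - 130·L_2(t) - 247·L_3(t).
Expanding and collecting terms gives f(t) = -2t^3 + t^2 - 4t - 2.
Check: f(4) = -130. ✓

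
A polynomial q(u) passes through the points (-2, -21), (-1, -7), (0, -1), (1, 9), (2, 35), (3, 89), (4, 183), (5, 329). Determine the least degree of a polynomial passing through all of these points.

Forward differences of the values at u = -2, -1, 0, 1, 2, 3, 4, 5:
  q  : -21  -7  -1  9  35  89  183  329
  Δ  : 14  6  10  26  54  94  146
  Δ^2: -8  4  16  28  40  52
  Δ^3: 12  12  12  12  12
  Δ^4: 0  0  0  0
  Δ^5: 0  0  0
  Δ^6: 0  0
  Δ^7: 0
The third differences are constant (12) and nonzero, while all higher differences vanish, so the minimal degree is 3.

3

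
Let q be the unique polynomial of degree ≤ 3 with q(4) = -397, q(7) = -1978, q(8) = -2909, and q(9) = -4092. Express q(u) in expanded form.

q(u) = -5u^3 - 6u^2 + 4u + 3

Using the Lagrange interpolation formula with nodes 4, 7, 8, 9:
  L_0(u) = (u - 7)(u - 8)(u - 9) / -60
  L_1(u) = (u - 4)(u - 8)(u - 9) / 6
  L_2(u) = (u - 4)(u - 7)(u - 9) / -4
  L_3(u) = (u - 4)(u - 7)(u - 8) / 10
Then q(u) = -397·L_0(u) - 1978·L_1(u) - 2909·L_2(u) - 4092·L_3(u).
Expanding and collecting terms gives q(u) = -5u^3 - 6u^2 + 4u + 3.
Check: q(4) = -397. ✓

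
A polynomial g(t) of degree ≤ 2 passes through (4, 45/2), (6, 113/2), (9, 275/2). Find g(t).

Write g(t) = at^2 + bt + c. Substituting each data point gives a linear system:
  16a + 4b + c = 45/2
  36a + 6b + c = 113/2
  81a + 9b + c = 275/2
Solving the system yields a = 2, b = -3, c = 5/2.
So g(t) = 2t^2 - 3t + 5/2.
Check: g(4) = 45/2. ✓

g(t) = 2t^2 - 3t + 5/2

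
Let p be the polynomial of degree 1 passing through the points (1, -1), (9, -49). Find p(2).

-7

Write p(n) = an + b. Substituting each data point gives a linear system:
  a + b = -1
  9a + b = -49
Solving the system yields a = -6, b = 5.
So p(n) = -6n + 5.
Then p(2) = -7.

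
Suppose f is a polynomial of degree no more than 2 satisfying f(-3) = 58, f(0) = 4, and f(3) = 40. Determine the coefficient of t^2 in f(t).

Write f(t) = at^2 + bt + c. Substituting each data point gives a linear system:
  9a - 3b + c = 58
  c = 4
  9a + 3b + c = 40
Solving the system yields a = 5, b = -3, c = 4.
So f(t) = 5t^2 - 3t + 4.
The leading coefficient is 5.

5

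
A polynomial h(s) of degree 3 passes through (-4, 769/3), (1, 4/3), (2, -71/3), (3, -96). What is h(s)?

Using the Lagrange interpolation formula with nodes -4, 1, 2, 3:
  L_0(s) = (s - 1)(s - 2)(s - 3) / -210
  L_1(s) = (s + 4)(s - 2)(s - 3) / 10
  L_2(s) = (s + 4)(s - 1)(s - 3) / -6
  L_3(s) = (s + 4)(s - 1)(s - 2) / 14
Then h(s) = 769/3·L_0(s) + 4/3·L_1(s) - 71/3·L_2(s) - 96·L_3(s).
Expanding and collecting terms gives h(s) = -4s³ + (1/3)s² + 2s + 3.
Check: h(3) = -96. ✓

h(s) = -4s^3 + (1/3)s^2 + 2s + 3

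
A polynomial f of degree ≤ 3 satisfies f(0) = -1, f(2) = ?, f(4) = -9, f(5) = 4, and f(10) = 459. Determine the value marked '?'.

-5

The 4 known points determine the degree-3 polynomial uniquely.
Write f(s) = as^3 + bs^2 + cs + d. Substituting each data point gives a linear system:
  d = -1
  64a + 16b + 4c + d = -9
  125a + 25b + 5c + d = 4
  1000a + 100b + 10c + d = 459
Solving the system yields a = 1, b = -6, c = 6, d = -1.
So f(s) = s^3 - 6s^2 + 6s - 1.
Then f(2) = -5.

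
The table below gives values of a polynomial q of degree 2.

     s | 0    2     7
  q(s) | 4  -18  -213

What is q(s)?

q(s) = -4s^2 - 3s + 4

Using the Lagrange interpolation formula with nodes 0, 2, 7:
  L_0(s) = (s - 2)(s - 7) / 14
  L_1(s) = s(s - 7) / -10
  L_2(s) = s(s - 2) / 35
Then q(s) = 4·L_0(s) - 18·L_1(s) - 213·L_2(s).
Expanding and collecting terms gives q(s) = -4s² - 3s + 4.
Check: q(7) = -213. ✓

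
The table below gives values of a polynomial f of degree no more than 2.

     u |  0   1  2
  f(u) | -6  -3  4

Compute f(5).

49

Using the Lagrange interpolation formula with nodes 0, 1, 2:
  L_0(u) = (u - 1)(u - 2) / 2
  L_1(u) = u(u - 2) / -1
  L_2(u) = u(u - 1) / 2
Then f(u) = -6·L_0(u) - 3·L_1(u) + 4·L_2(u).
Expanding and collecting terms gives f(u) = 2u^2 + u - 6.
Evaluating at u = 5: f(5) = 49.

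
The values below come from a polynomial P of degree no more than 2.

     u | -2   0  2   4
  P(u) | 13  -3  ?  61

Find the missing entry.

The 3 known points determine the degree-2 polynomial uniquely.
Write P(u) = au^2 + bu + c. Substituting each data point gives a linear system:
  4a - 2b + c = 13
  c = -3
  16a + 4b + c = 61
Solving the system yields a = 4, b = 0, c = -3.
So P(u) = 4u² - 3.
Then P(2) = 13.

13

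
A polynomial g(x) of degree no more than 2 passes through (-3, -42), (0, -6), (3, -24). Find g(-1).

Forward differences of the values at x = -3, 0, 3:
  g  : -42  -6  -24
  Δ  : 36  -18
  Δ^2: -54
The second differences are constant, confirming degree 2.
Interpolating (Newton forward form) and evaluating at x = -1 gives g(-1) = -12.

-12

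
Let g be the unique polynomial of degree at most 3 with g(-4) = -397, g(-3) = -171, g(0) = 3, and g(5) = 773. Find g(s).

g(s) = 6s^3 + 4s + 3

Write g(s) = as^3 + bs^2 + cs + d. Substituting each data point gives a linear system:
  -64a + 16b - 4c + d = -397
  -27a + 9b - 3c + d = -171
  d = 3
  125a + 25b + 5c + d = 773
Solving the system yields a = 6, b = 0, c = 4, d = 3.
So g(s) = 6s³ + 4s + 3.
Check: g(-3) = -171. ✓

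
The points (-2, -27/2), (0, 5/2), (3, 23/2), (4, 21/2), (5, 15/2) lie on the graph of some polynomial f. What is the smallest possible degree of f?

Divided differences on the nodes -2, 0, 3, 4, 5:
  order 0: -27/2  5/2  23/2  21/2  15/2
  order 1: 8  3  -1  -3
  order 2: -1  -1  -1
  order 3: 0  0
  order 4: 0
The order-2 divided differences are all -1 (nonzero) and every higher order vanishes, so the data lies on a polynomial of degree exactly 2.

2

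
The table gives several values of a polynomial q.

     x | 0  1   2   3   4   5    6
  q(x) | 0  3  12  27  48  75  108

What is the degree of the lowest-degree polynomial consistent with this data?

Forward differences of the values at x = 0, 1, 2, 3, 4, 5, 6:
  q  : 0  3  12  27  48  75  108
  Δ  : 3  9  15  21  27  33
  Δ^2: 6  6  6  6  6
  Δ^3: 0  0  0  0
  Δ^4: 0  0  0
  Δ^5: 0  0
  Δ^6: 0
The second differences are constant (6) and nonzero, while all higher differences vanish, so the minimal degree is 2.

2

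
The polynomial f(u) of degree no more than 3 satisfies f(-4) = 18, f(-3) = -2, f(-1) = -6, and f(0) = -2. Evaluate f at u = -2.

Using the Lagrange interpolation formula with nodes -4, -3, -1, 0:
  L_0(u) = (u + 3)(u + 1)u / -12
  L_1(u) = (u + 4)(u + 1)u / 6
  L_2(u) = (u + 4)(u + 3)u / -6
  L_3(u) = (u + 4)(u + 3)(u + 1) / 12
Then f(u) = 18·L_0(u) - 2·L_1(u) - 6·L_2(u) - 2·L_3(u).
Expanding and collecting terms gives f(u) = -u³ - 2u² + 3u - 2.
Evaluating at u = -2: f(-2) = -8.

-8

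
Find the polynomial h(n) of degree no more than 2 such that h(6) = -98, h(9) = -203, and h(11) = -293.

Write h(n) = an^2 + bn + c. Substituting each data point gives a linear system:
  36a + 6b + c = -98
  81a + 9b + c = -203
  121a + 11b + c = -293
Solving the system yields a = -2, b = -5, c = 4.
So h(n) = -2n² - 5n + 4.
Check: h(6) = -98. ✓

h(n) = -2n^2 - 5n + 4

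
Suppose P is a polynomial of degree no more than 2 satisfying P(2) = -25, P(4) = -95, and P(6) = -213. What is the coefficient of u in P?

Write P(u) = au^2 + bu + c. Substituting each data point gives a linear system:
  4a + 2b + c = -25
  16a + 4b + c = -95
  36a + 6b + c = -213
Solving the system yields a = -6, b = 1, c = -3.
So P(u) = -6u^2 + u - 3.
The coefficient of u is 1.

1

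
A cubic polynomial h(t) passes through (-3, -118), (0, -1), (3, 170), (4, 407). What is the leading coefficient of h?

Write h(t) = at^3 + bt^2 + ct + d. Substituting each data point gives a linear system:
  -27a + 9b - 3c + d = -118
  d = -1
  27a + 9b + 3c + d = 170
  64a + 16b + 4c + d = 407
Solving the system yields a = 6, b = 3, c = -6, d = -1.
So h(t) = 6t^3 + 3t^2 - 6t - 1.
The leading coefficient is 6.

6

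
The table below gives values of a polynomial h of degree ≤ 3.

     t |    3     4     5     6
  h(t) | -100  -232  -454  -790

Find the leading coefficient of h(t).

-4

Write h(t) = at^3 + bt^2 + ct + d. Substituting each data point gives a linear system:
  27a + 9b + 3c + d = -100
  64a + 16b + 4c + d = -232
  125a + 25b + 5c + d = -454
  216a + 36b + 6c + d = -790
Solving the system yields a = -4, b = 3, c = -5, d = -4.
So h(t) = -4t³ + 3t² - 5t - 4.
The leading coefficient is -4.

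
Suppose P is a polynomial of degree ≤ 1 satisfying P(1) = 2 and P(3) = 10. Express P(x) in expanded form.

P(x) = 4x - 2

Using the Lagrange interpolation formula with nodes 1, 3:
  L_0(x) = (x - 3) / -2
  L_1(x) = (x - 1) / 2
Then P(x) = 2·L_0(x) + 10·L_1(x).
Expanding and collecting terms gives P(x) = 4x - 2.
Check: P(1) = 2. ✓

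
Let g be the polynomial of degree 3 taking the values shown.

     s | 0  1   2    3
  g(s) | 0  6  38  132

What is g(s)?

g(s) = 6s^3 - 5s^2 + 5s

Write g(s) = as^3 + bs^2 + cs + d. Substituting each data point gives a linear system:
  d = 0
  a + b + c + d = 6
  8a + 4b + 2c + d = 38
  27a + 9b + 3c + d = 132
Solving the system yields a = 6, b = -5, c = 5, d = 0.
So g(s) = 6s^3 - 5s^2 + 5s.
Check: g(1) = 6. ✓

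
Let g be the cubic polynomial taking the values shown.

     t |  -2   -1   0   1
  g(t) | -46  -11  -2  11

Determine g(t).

g(t) = 5t^3 + 2t^2 + 6t - 2

Using the Lagrange interpolation formula with nodes -2, -1, 0, 1:
  L_0(t) = (t + 1)t(t - 1) / -6
  L_1(t) = (t + 2)t(t - 1) / 2
  L_2(t) = (t + 2)(t + 1)(t - 1) / -2
  L_3(t) = (t + 2)(t + 1)t / 6
Then g(t) = -46·L_0(t) - 11·L_1(t) - 2·L_2(t) + 11·L_3(t).
Expanding and collecting terms gives g(t) = 5t^3 + 2t^2 + 6t - 2.
Check: g(1) = 11. ✓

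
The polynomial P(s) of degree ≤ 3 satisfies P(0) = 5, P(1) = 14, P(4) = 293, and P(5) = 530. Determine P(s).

P(s) = 3s^3 + 6s^2 + 5

Using the Lagrange interpolation formula with nodes 0, 1, 4, 5:
  L_0(s) = (s - 1)(s - 4)(s - 5) / -20
  L_1(s) = s(s - 4)(s - 5) / 12
  L_2(s) = s(s - 1)(s - 5) / -12
  L_3(s) = s(s - 1)(s - 4) / 20
Then P(s) = 5·L_0(s) + 14·L_1(s) + 293·L_2(s) + 530·L_3(s).
Expanding and collecting terms gives P(s) = 3s^3 + 6s^2 + 5.
Check: P(1) = 14. ✓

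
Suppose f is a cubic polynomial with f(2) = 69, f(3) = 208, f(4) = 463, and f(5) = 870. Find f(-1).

Write f(s) = as^3 + bs^2 + cs + d. Substituting each data point gives a linear system:
  8a + 4b + 2c + d = 69
  27a + 9b + 3c + d = 208
  64a + 16b + 4c + d = 463
  125a + 25b + 5c + d = 870
Solving the system yields a = 6, b = 4, c = 5, d = -5.
So f(s) = 6s^3 + 4s^2 + 5s - 5.
Then f(-1) = -12.

-12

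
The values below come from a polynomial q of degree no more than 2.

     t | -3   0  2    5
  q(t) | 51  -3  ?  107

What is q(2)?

11

The 3 known points determine the degree-2 polynomial uniquely.
Write q(t) = at^2 + bt + c. Substituting each data point gives a linear system:
  9a - 3b + c = 51
  c = -3
  25a + 5b + c = 107
Solving the system yields a = 5, b = -3, c = -3.
So q(t) = 5t^2 - 3t - 3.
Then q(2) = 11.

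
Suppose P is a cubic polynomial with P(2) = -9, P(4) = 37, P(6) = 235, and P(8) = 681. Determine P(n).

P(n) = 2n^3 - 5n^2 - 3n + 1

Write P(n) = an^3 + bn^2 + cn + d. Substituting each data point gives a linear system:
  8a + 4b + 2c + d = -9
  64a + 16b + 4c + d = 37
  216a + 36b + 6c + d = 235
  512a + 64b + 8c + d = 681
Solving the system yields a = 2, b = -5, c = -3, d = 1.
So P(n) = 2n^3 - 5n^2 - 3n + 1.
Check: P(2) = -9. ✓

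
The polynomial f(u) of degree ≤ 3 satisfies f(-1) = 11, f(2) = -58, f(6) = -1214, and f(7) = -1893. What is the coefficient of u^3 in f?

-5

Write f(u) = au^3 + bu^2 + cu + d. Substituting each data point gives a linear system:
  -a + b - c + d = 11
  8a + 4b + 2c + d = -58
  216a + 36b + 6c + d = -1214
  343a + 49b + 7c + d = -1893
Solving the system yields a = -5, b = -3, c = -5, d = 4.
So f(u) = -5u^3 - 3u^2 - 5u + 4.
The leading coefficient is -5.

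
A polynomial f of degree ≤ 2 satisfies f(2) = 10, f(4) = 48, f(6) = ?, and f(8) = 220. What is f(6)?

118

On equispaced nodes a degree-2 polynomial has vanishing third forward difference, so
  - f(2) + 3·f(4) - 3·f(6) + f(8) = 0.
Substituting the known values and solving for f(6):
  -3·f(6) = -354
  f(6) = 118.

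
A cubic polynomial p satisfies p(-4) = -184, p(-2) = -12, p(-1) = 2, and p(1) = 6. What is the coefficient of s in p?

Write p(s) = as^3 + bs^2 + cs + d. Substituting each data point gives a linear system:
  -64a + 16b - 4c + d = -184
  -8a + 4b - 2c + d = -12
  -a + b - c + d = 2
  a + b + c + d = 6
Solving the system yields a = 4, b = 4, c = -2, d = 0.
So p(s) = 4s³ + 4s² - 2s.
The coefficient of s is -2.

-2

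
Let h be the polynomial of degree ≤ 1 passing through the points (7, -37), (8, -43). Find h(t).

Write h(t) = at + b. Substituting each data point gives a linear system:
  7a + b = -37
  8a + b = -43
Solving the system yields a = -6, b = 5.
So h(t) = -6t + 5.
Check: h(8) = -43. ✓

h(t) = -6t + 5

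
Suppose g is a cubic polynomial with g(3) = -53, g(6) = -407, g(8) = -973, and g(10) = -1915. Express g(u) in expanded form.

g(u) = -2u^3 + u^2 - u - 5

Using the Lagrange interpolation formula with nodes 3, 6, 8, 10:
  L_0(u) = (u - 6)(u - 8)(u - 10) / -105
  L_1(u) = (u - 3)(u - 8)(u - 10) / 24
  L_2(u) = (u - 3)(u - 6)(u - 10) / -20
  L_3(u) = (u - 3)(u - 6)(u - 8) / 56
Then g(u) = -53·L_0(u) - 407·L_1(u) - 973·L_2(u) - 1915·L_3(u).
Expanding and collecting terms gives g(u) = -2u³ + u² - u - 5.
Check: g(6) = -407. ✓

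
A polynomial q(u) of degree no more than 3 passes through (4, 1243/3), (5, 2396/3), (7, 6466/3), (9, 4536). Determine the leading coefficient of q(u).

Write q(u) = au^3 + bu^2 + cu + d. Substituting each data point gives a linear system:
  64a + 16b + 4c + d = 1243/3
  125a + 25b + 5c + d = 2396/3
  343a + 49b + 7c + d = 6466/3
  729a + 81b + 9c + d = 4536
Solving the system yields a = 6, b = 2, c = 1/3, d = -3.
So q(u) = 6u^3 + 2u^2 + (1/3)u - 3.
The leading coefficient is 6.

6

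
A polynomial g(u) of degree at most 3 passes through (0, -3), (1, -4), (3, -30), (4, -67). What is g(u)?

Using the Lagrange interpolation formula with nodes 0, 1, 3, 4:
  L_0(u) = (u - 1)(u - 3)(u - 4) / -12
  L_1(u) = u(u - 3)(u - 4) / 6
  L_2(u) = u(u - 1)(u - 4) / -6
  L_3(u) = u(u - 1)(u - 3) / 12
Then g(u) = -3·L_0(u) - 4·L_1(u) - 30·L_2(u) - 67·L_3(u).
Expanding and collecting terms gives g(u) = -u^3 - 3.
Check: g(1) = -4. ✓

g(u) = -u^3 - 3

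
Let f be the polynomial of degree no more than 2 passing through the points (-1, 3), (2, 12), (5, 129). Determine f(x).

Using the Lagrange interpolation formula with nodes -1, 2, 5:
  L_0(x) = (x - 2)(x - 5) / 18
  L_1(x) = (x + 1)(x - 5) / -9
  L_2(x) = (x + 1)(x - 2) / 18
Then f(x) = 3·L_0(x) + 12·L_1(x) + 129·L_2(x).
Expanding and collecting terms gives f(x) = 6x² - 3x - 6.
Check: f(-1) = 3. ✓

f(x) = 6x^2 - 3x - 6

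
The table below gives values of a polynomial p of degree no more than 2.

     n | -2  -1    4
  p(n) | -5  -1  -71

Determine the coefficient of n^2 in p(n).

Write p(n) = an^2 + bn + c. Substituting each data point gives a linear system:
  4a - 2b + c = -5
  a - b + c = -1
  16a + 4b + c = -71
Solving the system yields a = -3, b = -5, c = -3.
So p(n) = -3n^2 - 5n - 3.
The leading coefficient is -3.

-3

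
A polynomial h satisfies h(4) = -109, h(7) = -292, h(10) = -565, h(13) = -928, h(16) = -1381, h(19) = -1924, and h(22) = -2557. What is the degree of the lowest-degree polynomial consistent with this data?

Forward differences of the values at s = 4, 7, 10, 13, 16, 19, 22:
  h  : -109  -292  -565  -928  -1381  -1924  -2557
  Δ  : -183  -273  -363  -453  -543  -633
  Δ^2: -90  -90  -90  -90  -90
  Δ^3: 0  0  0  0
  Δ^4: 0  0  0
  Δ^5: 0  0
  Δ^6: 0
The second differences are constant (-90) and nonzero, while all higher differences vanish, so the minimal degree is 2.

2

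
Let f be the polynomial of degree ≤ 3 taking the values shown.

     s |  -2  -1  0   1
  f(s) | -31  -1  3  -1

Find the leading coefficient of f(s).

Write f(s) = as^3 + bs^2 + cs + d. Substituting each data point gives a linear system:
  -8a + 4b - 2c + d = -31
  -a + b - c + d = -1
  d = 3
  a + b + c + d = -1
Solving the system yields a = 3, b = -4, c = -3, d = 3.
So f(s) = 3s^3 - 4s^2 - 3s + 3.
The leading coefficient is 3.

3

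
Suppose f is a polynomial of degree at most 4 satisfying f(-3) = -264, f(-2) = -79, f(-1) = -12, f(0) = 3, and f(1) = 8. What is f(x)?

f(x) = -x^4 + 5x^3 - 4x^2 + 5x + 3

Write f(x) = ax^4 + bx^3 + cx^2 + dx + e. Substituting each data point gives a linear system:
  81a - 27b + 9c - 3d + e = -264
  16a - 8b + 4c - 2d + e = -79
  a - b + c - d + e = -12
  e = 3
  a + b + c + d + e = 8
Solving the system yields a = -1, b = 5, c = -4, d = 5, e = 3.
So f(x) = -x^4 + 5x^3 - 4x^2 + 5x + 3.
Check: f(-1) = -12. ✓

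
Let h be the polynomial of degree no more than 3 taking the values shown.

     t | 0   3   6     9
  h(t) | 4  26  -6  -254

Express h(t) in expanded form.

Write h(t) = at^3 + bt^2 + ct + d. Substituting each data point gives a linear system:
  d = 4
  27a + 9b + 3c + d = 26
  216a + 36b + 6c + d = -6
  729a + 81b + 9c + d = -254
Solving the system yields a = -1, b = 6, c = -5/3, d = 4.
So h(t) = -t^3 + 6t^2 - (5/3)t + 4.
Check: h(0) = 4. ✓

h(t) = -t^3 + 6t^2 - (5/3)t + 4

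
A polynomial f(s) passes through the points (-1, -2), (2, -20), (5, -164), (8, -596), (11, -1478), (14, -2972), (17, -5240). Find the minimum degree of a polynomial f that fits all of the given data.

Forward differences of the values at s = -1, 2, 5, 8, 11, 14, 17:
  f  : -2  -20  -164  -596  -1478  -2972  -5240
  Δ  : -18  -144  -432  -882  -1494  -2268
  Δ^2: -126  -288  -450  -612  -774
  Δ^3: -162  -162  -162  -162
  Δ^4: 0  0  0
  Δ^5: 0  0
  Δ^6: 0
The third differences are constant (-162) and nonzero, while all higher differences vanish, so the minimal degree is 3.

3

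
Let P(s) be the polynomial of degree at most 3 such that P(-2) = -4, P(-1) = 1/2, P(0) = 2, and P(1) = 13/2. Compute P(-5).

Forward differences of the values at s = -2, -1, 0, 1:
  P  : -4  1/2  2  13/2
  Δ  : 9/2  3/2  9/2
  Δ^2: -3  3
  Δ^3: 6
The third differences are constant, confirming degree 3.
Interpolating (Newton forward form) and evaluating at s = -5 gives P(-5) = -191/2.

-191/2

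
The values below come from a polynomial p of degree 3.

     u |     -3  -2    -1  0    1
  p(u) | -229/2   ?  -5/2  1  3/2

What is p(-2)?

On equispaced nodes a degree-3 polynomial has vanishing fourth forward difference, so
  p(-3) - 4·p(-2) + 6·p(-1) - 4·p(0) + p(1) = 0.
Substituting the known values and solving for p(-2):
  -4·p(-2) = 132
  p(-2) = -33.

-33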